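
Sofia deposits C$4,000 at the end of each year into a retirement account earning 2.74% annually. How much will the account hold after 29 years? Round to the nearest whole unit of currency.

FV = 4000 × [(1+0.0274)^29 − 1] / 0.0274 = 4000 × 43.431239 = 173,724.9580

C$173,725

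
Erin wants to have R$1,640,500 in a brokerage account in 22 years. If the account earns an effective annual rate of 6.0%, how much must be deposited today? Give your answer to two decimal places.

R$455,247.11

Discount factor = (1+0.06)^(−22) = 0.277505; PV = 1,640,500 × 0.277505 = 455,247.1115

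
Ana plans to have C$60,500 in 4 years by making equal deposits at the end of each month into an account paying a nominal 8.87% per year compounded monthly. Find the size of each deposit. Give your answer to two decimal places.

C$1,054.62

Periodic rate i = 0.0887/12 = 0.00739167; n = 4 × 12 = 48 periods.
PMT = 60500 / ( [(1+0.00739167)^48 − 1] / 0.00739167 ) = 60500 / 57.366774 = 1,054.6174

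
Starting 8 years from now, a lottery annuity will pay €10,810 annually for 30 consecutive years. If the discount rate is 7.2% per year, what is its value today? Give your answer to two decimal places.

€80,822.02

Value one period before first payment (t=7): 10810 × [1 − (1+0.072)^(−30)] / 0.072 = 10810 × 12.163750 = 131,490.1428
PV₀ = 131,490.1428 / (1+0.072)^7 = 131,490.1428 / 1.626910 = 80,822.0198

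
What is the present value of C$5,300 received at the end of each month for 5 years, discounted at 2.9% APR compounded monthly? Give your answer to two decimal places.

C$295,688.20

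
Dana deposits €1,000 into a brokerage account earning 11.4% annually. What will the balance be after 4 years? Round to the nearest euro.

€1,540

FV = PV·(1+i)^n = 1,000 × 1.540071 = 1,540.0711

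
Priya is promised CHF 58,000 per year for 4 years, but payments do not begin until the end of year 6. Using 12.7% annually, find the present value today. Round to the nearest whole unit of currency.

CHF 95,484

Value one period before first payment (t=5): 58000 × [1 − (1+0.127)^(−4)] / 0.127 = 58000 × 2.993108 = 173,600.2539
PV₀ = 173,600.2539 / (1+0.127)^5 = 173,600.2539 / 1.818108 = 95,484.0377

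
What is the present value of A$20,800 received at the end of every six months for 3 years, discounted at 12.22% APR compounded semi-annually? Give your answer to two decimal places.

A$101,927.81

Periodic rate i = 0.1222/2 = 0.0611; n = 3 × 2 = 6 periods.
Annuity factor a(6|0.0611) = 4.900375; PV = 20800 × 4.900375 = 101,927.8087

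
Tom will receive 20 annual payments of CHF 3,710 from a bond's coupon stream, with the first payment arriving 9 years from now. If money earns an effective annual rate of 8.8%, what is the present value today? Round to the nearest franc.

CHF 17,497

Value one period before first payment (t=8): 3710 × [1 − (1+0.088)^(−20)] / 0.088 = 3710 × 9.260151 = 34,355.1615
PV₀ = 34,355.1615 / (1+0.088)^8 = 34,355.1615 / 1.963501 = 17,496.8888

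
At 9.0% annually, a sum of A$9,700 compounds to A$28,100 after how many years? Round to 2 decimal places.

12.34 years

n = ln(28100/9700) / ln(1+0.09) = ln(2.89691) / 0.086178 = 12.3424 years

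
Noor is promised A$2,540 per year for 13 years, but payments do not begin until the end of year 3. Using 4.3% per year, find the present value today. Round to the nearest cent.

PV at t=2 (ordinary 13-year annuity): 2540 × a(13|0.043) = 2540 × 9.802306 = 24,897.8576
Discount back 2 years: 24,897.8576 × (1+0.043)^(−2) = 24,897.8576 × 0.919245 = 22,887.2368

A$22,887.24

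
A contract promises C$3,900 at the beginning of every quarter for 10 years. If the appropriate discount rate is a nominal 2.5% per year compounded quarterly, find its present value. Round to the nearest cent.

C$138,510.39

With 4 periods per year: i = 0.00625, n = 40.
PV = 3900 × [1 − (1+0.00625)^(−40)] / 0.00625 × (1+i) = 3900 × 35.515484 = 138,510.3864
Payments are at the start of each period, so multiply by (1+i).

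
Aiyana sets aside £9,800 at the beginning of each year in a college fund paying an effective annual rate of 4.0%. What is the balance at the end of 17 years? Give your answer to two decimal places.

£241,525.05

Accumulation factor s(17|0.04) × (1+i) = 24.645413; FV = 9800 × 24.645413 = 241,525.0463
(Beginning-of-period payments → annuity-due factor ×(1+i).)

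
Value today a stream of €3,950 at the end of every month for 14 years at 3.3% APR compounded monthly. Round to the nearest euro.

€530,848

Periodic rate i = 0.033/12 = 0.00275; n = 14 × 12 = 168 periods.
PV = 3950 × [1 − (1+0.00275)^(−168)] / 0.00275 = 3950 × 134.392016 = 530,848.4631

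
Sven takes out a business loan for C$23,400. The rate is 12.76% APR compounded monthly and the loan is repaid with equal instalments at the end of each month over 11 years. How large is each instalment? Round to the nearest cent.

C$330.67

i = 0.1276/12 = 0.0106333 per month; n = 11·12 = 132.
PMT = 23400 / ( [1 − (1+0.0106333)^(−132)] / 0.0106333 ) = 23400 / 70.764424 = 330.6746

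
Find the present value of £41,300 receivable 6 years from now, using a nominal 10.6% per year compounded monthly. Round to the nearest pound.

£21,926

Periodic rate i = 0.106/12 = 0.00883333; n = 6 × 12 = 72 periods.
PV = FV·(1+i)^(−n) = 41,300 × 0.530886 = 21,925.6036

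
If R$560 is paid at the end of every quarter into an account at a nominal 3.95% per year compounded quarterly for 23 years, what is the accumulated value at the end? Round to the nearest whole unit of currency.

i = 0.0395/4 = 0.009875 per quarter; n = 23·4 = 92.
FV = 560 × [(1+0.009875)^92 − 1] / 0.009875 = 560 × 148.817102 = 83,337.5773

R$83,338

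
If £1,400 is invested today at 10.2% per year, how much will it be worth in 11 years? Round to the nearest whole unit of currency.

1,400 × (1+0.102)^11 = 1,400 × 2.910701 = 4,074.9809

£4,075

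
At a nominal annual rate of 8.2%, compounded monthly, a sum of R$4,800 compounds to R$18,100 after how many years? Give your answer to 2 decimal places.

Periodic rate i = 0.082/12 = 0.00683333.
(1+i)^n = 18100/4800 = 3.77083, so n = ln 3.77083 / ln 1.00683 = 194.9013 months
= 194.9013/12 years

16.24 years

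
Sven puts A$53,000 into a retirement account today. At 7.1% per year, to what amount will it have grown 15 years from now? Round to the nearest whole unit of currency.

A$148,292

53,000 × (1+0.071)^15 = 53,000 × 2.797964 = 148,292.0716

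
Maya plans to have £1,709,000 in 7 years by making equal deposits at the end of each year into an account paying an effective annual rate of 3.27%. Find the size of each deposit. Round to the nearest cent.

FV-annuity factor = 7.725373; PMT = 1.709e+06 / 7.725373 = 221,219.0855

£221,219.09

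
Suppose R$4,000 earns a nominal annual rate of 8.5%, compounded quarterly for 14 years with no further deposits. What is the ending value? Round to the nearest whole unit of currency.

Periodic rate i = 0.085/4 = 0.02125; n = 14 × 4 = 56 periods.
FV = 4,000 × (1 + 0.02125)^56 = 12,985.4165

R$12,985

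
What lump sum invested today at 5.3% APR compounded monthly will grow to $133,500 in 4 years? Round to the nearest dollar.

Periodic rate i = 0.053/12 = 0.00441667; n = 4 × 12 = 48 periods.
PV = FV·(1+i)^(−n) = 133,500 × 0.809342 = 108,047.2110

$108,047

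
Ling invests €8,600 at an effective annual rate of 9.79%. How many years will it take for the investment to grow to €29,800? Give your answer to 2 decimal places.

n = ln(29800/8600) / ln(1+0.0979) = ln(3.46512) / 0.093399 = 13.3057 years

13.31 years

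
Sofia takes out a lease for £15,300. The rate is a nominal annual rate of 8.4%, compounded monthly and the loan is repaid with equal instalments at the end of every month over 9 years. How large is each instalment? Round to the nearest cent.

i = 0.084/12 = 0.007 per month; n = 9·12 = 108.
PMT = 15300 / ( [1 − (1+0.007)^(−108)] / 0.007 ) = 15300 / 75.602985 = 202.3730

£202.37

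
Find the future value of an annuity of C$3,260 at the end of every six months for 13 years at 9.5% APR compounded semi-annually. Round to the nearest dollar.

C$160,734

Periodic rate i = 0.095/2 = 0.0475; n = 13 × 2 = 26 periods.
FV = 3260 × [(1+0.0475)^26 − 1] / 0.0475 = 3260 × 49.305000 = 160,734.3008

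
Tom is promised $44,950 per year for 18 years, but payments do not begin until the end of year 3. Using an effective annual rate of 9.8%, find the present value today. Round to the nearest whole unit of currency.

Value one period before first payment (t=2): 44950 × [1 − (1+0.098)^(−18)] / 0.098 = 44950 × 8.307674 = 373,429.9252
PV₀ = 373,429.9252 / (1+0.098)^2 = 373,429.9252 / 1.205604 = 309,745.0947

$309,745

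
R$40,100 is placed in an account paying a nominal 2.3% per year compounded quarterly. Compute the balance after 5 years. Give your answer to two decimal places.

R$44,972.31

Periodic rate i = 0.023/4 = 0.00575; n = 5 × 4 = 20 periods.
FV = 40,100 × (1 + 0.00575)^20 = 44,972.3102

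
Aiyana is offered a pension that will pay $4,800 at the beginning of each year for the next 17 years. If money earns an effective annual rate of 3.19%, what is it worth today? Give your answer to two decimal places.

PV = 4800 × [1 − (1+0.0319)^(−17)] / 0.0319 × (1+i) = 4800 × 13.380575 = 64,226.7593
(Beginning-of-period payments → annuity-due factor ×(1+i).)

$64,226.76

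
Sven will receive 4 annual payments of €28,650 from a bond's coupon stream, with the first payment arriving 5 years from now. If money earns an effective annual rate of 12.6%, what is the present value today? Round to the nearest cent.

PV at t=4 (ordinary 4-year annuity): 28650 × a(4|0.126) = 28650 × 2.999363 = 85,931.7447
Discount back 4 years: 85,931.7447 × (1+0.126)^(−4) = 85,931.7447 × 0.622080 = 53,456.4442

€53,456.44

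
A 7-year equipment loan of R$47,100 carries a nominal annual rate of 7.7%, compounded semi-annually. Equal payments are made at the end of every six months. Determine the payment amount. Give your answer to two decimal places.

With 2 periods per year: i = 0.0385, n = 14.
Annuity-PV factor = 10.668500; PMT = 47100 / 10.668500 = 4,414.8662

R$4,414.87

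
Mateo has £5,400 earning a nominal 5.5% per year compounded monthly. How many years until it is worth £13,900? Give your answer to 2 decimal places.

17.23 years

Periodic rate i = 0.055/12 = 0.00458333.
n = ln(13900/5400) / ln(1+0.00458333) = ln(2.57407) / 0.004573 = 206.7611 months
= 206.7611/12 years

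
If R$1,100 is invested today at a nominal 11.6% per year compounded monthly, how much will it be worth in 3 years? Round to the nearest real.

R$1,555

Periodic rate i = 0.116/12 = 0.00966667; n = 3 × 12 = 36 periods.
FV = PV·(1+i)^n = 1,100 × 1.413867 = 1,555.2541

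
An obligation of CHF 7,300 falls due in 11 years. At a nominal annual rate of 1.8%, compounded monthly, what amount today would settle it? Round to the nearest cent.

CHF 5,989.59

With 12 periods per year: i = 0.0015, n = 132.
PV = 7,300 / (1 + 0.0015)^132 = 7,300 / 1.218782 = 5,989.5884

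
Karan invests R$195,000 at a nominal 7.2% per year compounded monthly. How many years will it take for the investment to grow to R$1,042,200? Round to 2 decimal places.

23.35 years

Periodic rate i = 0.072/12 = 0.006.
(1+i)^n = 1.0422e+06/195000 = 5.34462, so n = ln 5.34462 / ln 1.006 = 280.1855 months
= 280.1855/12 years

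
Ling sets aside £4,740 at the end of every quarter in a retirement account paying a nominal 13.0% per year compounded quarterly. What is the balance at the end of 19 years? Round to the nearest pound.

i = 0.13/4 = 0.0325 per quarter; n = 19·4 = 76.
Accumulation factor s(76|0.0325) = 318.983589; FV = 4740 × 318.983589 = 1,511,982.2097

£1,511,982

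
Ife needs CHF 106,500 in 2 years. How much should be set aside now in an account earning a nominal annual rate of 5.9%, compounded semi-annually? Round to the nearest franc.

CHF 94,808

i = 0.059/2 = 0.0295 per half-year; n = 2·2 = 4.
PV = 106,500 / (1 + 0.0295)^4 = 106,500 / 1.123325 = 94,807.8295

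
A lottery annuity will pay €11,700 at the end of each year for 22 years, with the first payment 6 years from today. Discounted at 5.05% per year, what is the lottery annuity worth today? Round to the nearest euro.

PV at t=5 (ordinary 22-year annuity): 11700 × a(22|0.0505) = 11700 × 13.103205 = 153,307.5039
Discount back 5 years: 153,307.5039 × (1+0.0505)^(−5) = 153,307.5039 × 0.781663 = 119,834.8479

€119,835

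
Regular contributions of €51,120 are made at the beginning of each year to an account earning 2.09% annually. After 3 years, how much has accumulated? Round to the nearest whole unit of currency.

FV = 51120 × [(1+0.0209)^3 − 1] / 0.0209 × (1+i) = 51120 × 3.127156 = 159,860.2336
(annuity-due: payments at period start, so ×(1+i).)

€159,860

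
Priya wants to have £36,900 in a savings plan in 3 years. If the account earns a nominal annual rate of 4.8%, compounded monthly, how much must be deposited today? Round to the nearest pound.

£31,960

With 12 periods per year: i = 0.004, n = 36.
Discount factor = (1+0.004)^(−36) = 0.866136; PV = 36,900 × 0.866136 = 31,960.4367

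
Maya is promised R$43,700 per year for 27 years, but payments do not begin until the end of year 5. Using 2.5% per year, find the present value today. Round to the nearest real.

R$770,581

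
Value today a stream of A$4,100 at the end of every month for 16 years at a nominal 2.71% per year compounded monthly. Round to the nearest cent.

Periodic rate i = 0.0271/12 = 0.00225833; n = 16 × 12 = 192 periods.
PV = 4100 × [1 − (1+0.00225833)^(−192)] / 0.00225833 = 4100 × 155.650883 = 638,168.6217

A$638,168.62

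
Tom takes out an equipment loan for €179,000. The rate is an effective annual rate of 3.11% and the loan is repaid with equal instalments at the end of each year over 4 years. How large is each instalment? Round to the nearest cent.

Annuity-PV factor = 3.707341; PMT = 179000 / 3.707341 = 48,282.5774

€48,282.58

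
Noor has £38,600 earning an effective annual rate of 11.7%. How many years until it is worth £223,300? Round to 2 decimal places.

15.86 years

(1+i)^n = 223300/38600 = 5.78497, so n = ln 5.78497 / ln 1.117 = 15.8637 years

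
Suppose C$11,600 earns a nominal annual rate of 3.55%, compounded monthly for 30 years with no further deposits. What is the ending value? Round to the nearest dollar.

C$33,597

i = 0.0355/12 = 0.00295833 per month; n = 30·12 = 360.
11,600 × (1+0.00295833)^360 = 11,600 × 2.896282 = 33,596.8693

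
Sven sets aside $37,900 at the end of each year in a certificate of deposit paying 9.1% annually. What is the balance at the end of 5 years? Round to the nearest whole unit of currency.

FV = PMT · [(1+i)^n − 1] / i = 37900 · 5.996646 = 227,272.8997

$227,273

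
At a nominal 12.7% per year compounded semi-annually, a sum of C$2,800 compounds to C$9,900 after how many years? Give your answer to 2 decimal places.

10.26 years

Periodic rate i = 0.127/2 = 0.0635.
n = ln(9900/2800) / ln(1+0.0635) = ln(3.53571) / 0.061565 = 20.5134 half-years
= 20.5134/2 years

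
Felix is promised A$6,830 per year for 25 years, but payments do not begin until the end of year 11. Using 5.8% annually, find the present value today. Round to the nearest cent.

A$50,641.49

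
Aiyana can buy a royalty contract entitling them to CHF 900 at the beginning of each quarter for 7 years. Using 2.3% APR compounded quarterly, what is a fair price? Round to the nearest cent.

Periodic rate i = 0.023/4 = 0.00575; n = 7 × 4 = 28 periods.
Annuity factor a(28|0.00575) × (1+i) = 25.942281; PV = 900 × 25.942281 = 23,348.0526
Payments are at the start of each period, so multiply by (1+i).

CHF 23,348.05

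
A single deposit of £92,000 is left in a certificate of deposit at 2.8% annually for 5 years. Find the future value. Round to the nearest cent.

92,000 × (1+0.028)^5 = 92,000 × 1.148063 = 105,621.7602

£105,621.76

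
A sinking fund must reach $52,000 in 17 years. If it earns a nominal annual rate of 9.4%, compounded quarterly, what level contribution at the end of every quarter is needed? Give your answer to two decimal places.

i = 0.094/4 = 0.0235 per quarter; n = 17·4 = 68.
PMT = 52000 / ( [(1+0.0235)^68 − 1] / 0.0235 ) = 52000 / 163.939999 = 317.1892

$317.19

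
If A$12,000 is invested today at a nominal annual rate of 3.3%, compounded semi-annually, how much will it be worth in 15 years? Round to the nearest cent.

With 2 periods per year: i = 0.0165, n = 30.
12,000 × (1+0.0165)^30 = 12,000 × 1.633885 = 19,606.6202

A$19,606.62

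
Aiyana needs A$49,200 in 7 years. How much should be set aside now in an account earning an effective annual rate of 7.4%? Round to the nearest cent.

A$29,849.37

Discount factor = (1+0.074)^(−7) = 0.606694; PV = 49,200 × 0.606694 = 29,849.3675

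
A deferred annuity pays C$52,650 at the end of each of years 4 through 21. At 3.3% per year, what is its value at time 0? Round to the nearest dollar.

C$640,561

Value one period before first payment (t=3): 52650 × [1 − (1+0.033)^(−18)] / 0.033 = 52650 × 13.411061 = 706,092.3837
Discount back 3 years: 706,092.3837 × (1+0.033)^(−3) = 706,092.3837 × 0.907192 = 640,561.1017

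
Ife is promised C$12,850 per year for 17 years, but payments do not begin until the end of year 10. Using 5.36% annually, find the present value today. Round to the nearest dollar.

C$88,166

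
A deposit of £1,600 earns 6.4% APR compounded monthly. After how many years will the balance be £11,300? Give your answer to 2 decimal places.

30.63 years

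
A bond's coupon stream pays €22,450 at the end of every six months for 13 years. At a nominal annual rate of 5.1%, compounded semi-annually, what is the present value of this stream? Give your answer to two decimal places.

€422,936.63

i = 0.051/2 = 0.0255 per half-year; n = 13·2 = 26.
Annuity factor a(26|0.0255) = 18.839048; PV = 22450 × 18.839048 = 422,936.6262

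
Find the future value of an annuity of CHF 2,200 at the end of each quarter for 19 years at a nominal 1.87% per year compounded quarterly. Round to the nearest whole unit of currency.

CHF 200,201

Periodic rate i = 0.0187/4 = 0.004675; n = 19 × 4 = 76 periods.
Accumulation factor s(76|0.004675) = 91.000625; FV = 2200 × 91.000625 = 200,201.3756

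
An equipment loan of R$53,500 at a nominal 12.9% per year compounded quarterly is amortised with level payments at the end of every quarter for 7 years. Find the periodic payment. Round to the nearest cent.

i = 0.129/4 = 0.03225 per quarter; n = 7·4 = 28.
PMT = 53500 / ( [1 − (1+0.03225)^(−28)] / 0.03225 ) = 53500 / 18.258247 = 2,930.1827

R$2,930.18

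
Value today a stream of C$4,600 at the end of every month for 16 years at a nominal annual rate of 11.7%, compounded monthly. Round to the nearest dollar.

C$398,564

Periodic rate i = 0.117/12 = 0.00975; n = 16 × 12 = 192 periods.
Annuity factor a(192|0.00975) = 86.644438; PV = 4600 × 86.644438 = 398,564.4151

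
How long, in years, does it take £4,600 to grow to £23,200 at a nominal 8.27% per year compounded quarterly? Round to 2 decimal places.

19.77 years

Periodic rate i = 0.0827/4 = 0.020675.
n = ln(23200/4600) / ln(1+0.020675) = ln(5.04348) / 0.020464 = 79.0697 quarters
= 79.0697/4 years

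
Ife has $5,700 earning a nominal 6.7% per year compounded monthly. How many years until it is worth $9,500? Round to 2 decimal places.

Periodic rate i = 0.067/12 = 0.00558333.
n = ln(9500/5700) / ln(1+0.00558333) = ln(1.66667) / 0.005568 = 91.7463 months
= 91.7463/12 years

7.65 years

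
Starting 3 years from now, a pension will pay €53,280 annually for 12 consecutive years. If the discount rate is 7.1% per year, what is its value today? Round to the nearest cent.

€366,979.16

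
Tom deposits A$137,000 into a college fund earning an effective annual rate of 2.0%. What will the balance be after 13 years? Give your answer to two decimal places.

A$177,224.11

FV = PV·(1+i)^n = 137,000 × 1.293607 = 177,224.1084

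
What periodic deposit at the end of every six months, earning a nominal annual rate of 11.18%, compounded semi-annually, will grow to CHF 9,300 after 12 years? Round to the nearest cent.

Periodic rate i = 0.1118/2 = 0.0559; n = 12 × 2 = 24 periods.
PMT = 9300 / ( [(1+0.0559)^24 − 1] / 0.0559 ) = 9300 / 48.109577 = 193.3087

CHF 193.31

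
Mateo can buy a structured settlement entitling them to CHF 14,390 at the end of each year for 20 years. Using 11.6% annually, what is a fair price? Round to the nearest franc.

CHF 110,238

PV = PMT · [1 − (1+i)^(−n)] / i = 14390 · 7.660719 = 110,237.7413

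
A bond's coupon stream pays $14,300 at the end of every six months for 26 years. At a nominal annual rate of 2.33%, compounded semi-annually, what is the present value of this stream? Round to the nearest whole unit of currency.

With 2 periods per year: i = 0.01165, n = 52.
Annuity factor a(52|0.01165) = 38.836764; PV = 14300 × 38.836764 = 555,365.7192

$555,366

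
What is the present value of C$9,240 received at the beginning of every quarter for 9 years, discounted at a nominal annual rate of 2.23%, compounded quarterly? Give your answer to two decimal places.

i = 0.0223/4 = 0.005575 per quarter; n = 9·4 = 36.
Annuity factor a(36|0.005575) × (1+i) = 32.716992; PV = 9240 × 32.716992 = 302,305.0095
(Beginning-of-period payments → annuity-due factor ×(1+i).)

C$302,305.01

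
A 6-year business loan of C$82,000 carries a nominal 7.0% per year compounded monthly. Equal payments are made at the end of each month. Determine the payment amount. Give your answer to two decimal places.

C$1,398.02

With 12 periods per year: i = 0.00583333, n = 72.
PMT = 82000 / ( [1 − (1+0.00583333)^(−72)] / 0.00583333 ) = 82000 / 58.654444 = 1,398.0185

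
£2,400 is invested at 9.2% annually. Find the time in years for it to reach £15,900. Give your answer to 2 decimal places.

(1+i)^n = 15900/2400 = 6.62500, so n = ln 6.62500 / ln 1.092 = 21.4843 years

21.48 years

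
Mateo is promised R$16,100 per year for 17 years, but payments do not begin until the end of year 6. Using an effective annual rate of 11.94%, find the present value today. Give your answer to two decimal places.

R$65,441.87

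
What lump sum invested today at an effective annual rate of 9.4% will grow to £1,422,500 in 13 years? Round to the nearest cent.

£442,412.19

PV = FV·(1+i)^(−n) = 1,422,500 × 0.311010 = 442,412.1944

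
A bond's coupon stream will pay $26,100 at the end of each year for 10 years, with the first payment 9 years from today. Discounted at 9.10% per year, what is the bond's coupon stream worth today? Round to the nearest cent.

$83,082.54

Value one period before first payment (t=8): 26100 × [1 − (1+0.091)^(−10)] / 0.091 = 26100 × 6.389506 = 166,766.1045
Discount back 8 years: 166,766.1045 × (1+0.091)^(−8) = 166,766.1045 × 0.498198 = 83,082.5427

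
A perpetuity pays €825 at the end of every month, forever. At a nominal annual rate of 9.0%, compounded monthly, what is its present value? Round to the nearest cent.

Periodic rate i = 0.09/12 = 0.0075.
PV = PMT / i = 825 / 0.0075 = 110,000.0000

€110,000.00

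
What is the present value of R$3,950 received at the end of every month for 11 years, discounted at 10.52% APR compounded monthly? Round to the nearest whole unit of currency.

R$308,211

Periodic rate i = 0.1052/12 = 0.00876667; n = 11 × 12 = 132 periods.
Annuity factor a(132|0.00876667) = 78.028004; PV = 3950 × 78.028004 = 308,210.6144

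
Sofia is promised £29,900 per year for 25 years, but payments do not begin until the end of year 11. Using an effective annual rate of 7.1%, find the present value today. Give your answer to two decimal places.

£173,913.79

PV at t=10 (ordinary 25-year annuity): 29900 × a(25|0.071) = 29900 × 11.549350 = 345,325.5627
PV₀ = 345,325.5627 / (1+0.071)^10 = 345,325.5627 / 1.985613 = 173,913.7901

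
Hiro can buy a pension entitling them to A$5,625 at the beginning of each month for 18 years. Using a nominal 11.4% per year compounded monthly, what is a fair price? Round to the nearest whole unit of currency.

Periodic rate i = 0.114/12 = 0.0095; n = 18 × 12 = 216 periods.
PV = PMT · [1 − (1+i)^(−n)] / i × (1+i) = 5625 · 92.477837 = 520,187.8314
Payments are at the start of each period, so multiply by (1+i).

A$520,188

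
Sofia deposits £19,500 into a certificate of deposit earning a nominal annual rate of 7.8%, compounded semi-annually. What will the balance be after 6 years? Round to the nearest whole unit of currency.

i = 0.078/2 = 0.039 per half-year; n = 6·2 = 12.
FV = 19,500 × (1 + 0.039)^12 = 30,861.7950

£30,862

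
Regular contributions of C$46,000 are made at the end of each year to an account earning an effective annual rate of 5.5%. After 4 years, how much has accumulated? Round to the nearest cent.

C$199,744.25

FV = 46000 × [(1+0.055)^4 − 1] / 0.055 = 46000 × 4.342266 = 199,744.2532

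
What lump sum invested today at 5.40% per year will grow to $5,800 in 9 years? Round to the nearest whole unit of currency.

$3,613

PV = FV·(1+i)^(−n) = 5,800 × 0.622923 = 3,612.9545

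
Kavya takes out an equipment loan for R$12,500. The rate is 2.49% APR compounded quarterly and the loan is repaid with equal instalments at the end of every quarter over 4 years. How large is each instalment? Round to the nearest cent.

R$823.23

i = 0.0249/4 = 0.006225 per quarter; n = 4·4 = 16.
Annuity-PV factor = 15.184108; PMT = 12500 / 15.184108 = 823.2291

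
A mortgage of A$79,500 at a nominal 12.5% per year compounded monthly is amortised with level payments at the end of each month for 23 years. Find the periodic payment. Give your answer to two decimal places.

A$878.42

i = 0.125/12 = 0.0104167 per month; n = 23·12 = 276.
Annuity-PV factor = 90.502909; PMT = 79500 / 90.502909 = 878.4248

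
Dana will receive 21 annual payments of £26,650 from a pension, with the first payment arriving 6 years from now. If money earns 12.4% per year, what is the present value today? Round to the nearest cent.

£109,507.97

PV at t=5 (ordinary 21-year annuity): 26650 × a(21|0.124) = 26650 × 7.371911 = 196,461.4249
PV₀ = 196,461.4249 / (1+0.124)^5 = 196,461.4249 / 1.794038 = 109,507.9713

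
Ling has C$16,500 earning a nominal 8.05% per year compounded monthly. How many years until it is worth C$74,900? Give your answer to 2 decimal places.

18.86 years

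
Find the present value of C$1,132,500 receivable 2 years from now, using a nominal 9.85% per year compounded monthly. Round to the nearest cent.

Periodic rate i = 0.0985/12 = 0.00820833; n = 2 × 12 = 24 periods.
Discount factor = (1+0.00820833)^(−24) = 0.821851; PV = 1,132,500 × 0.821851 = 930,746.5265

C$930,746.53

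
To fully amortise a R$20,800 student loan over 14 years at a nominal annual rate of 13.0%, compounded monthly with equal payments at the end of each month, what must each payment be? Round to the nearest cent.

R$269.41

Periodic rate i = 0.13/12 = 0.0108333; n = 14 × 12 = 168 periods.
PMT = 20800 / ( [1 − (1+0.0108333)^(−168)] / 0.0108333 ) = 20800 / 77.204363 = 269.4148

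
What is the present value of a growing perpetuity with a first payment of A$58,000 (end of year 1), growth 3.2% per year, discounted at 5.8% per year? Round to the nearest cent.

A$2,230,769.23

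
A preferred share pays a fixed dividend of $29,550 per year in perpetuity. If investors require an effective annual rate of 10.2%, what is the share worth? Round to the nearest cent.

$289,705.88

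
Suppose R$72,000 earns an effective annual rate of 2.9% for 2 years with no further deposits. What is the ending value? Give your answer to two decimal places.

FV = PV·(1+i)^n = 72,000 × 1.058841 = 76,236.5520

R$76,236.55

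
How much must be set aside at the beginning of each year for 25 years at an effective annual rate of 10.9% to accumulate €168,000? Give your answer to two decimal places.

PMT = 168000 / ( [(1+0.109)^25 − 1] / 0.109 × (1+i) ) = 168000 / 124.968734 = 1,344.3363

€1,344.34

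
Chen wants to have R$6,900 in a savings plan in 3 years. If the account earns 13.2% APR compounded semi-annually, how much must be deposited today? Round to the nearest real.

Periodic rate i = 0.132/2 = 0.066; n = 3 × 2 = 6 periods.
PV = 6,900 / (1 + 0.066)^6 = 6,900 / 1.467382 = 4,702.2516

R$4,702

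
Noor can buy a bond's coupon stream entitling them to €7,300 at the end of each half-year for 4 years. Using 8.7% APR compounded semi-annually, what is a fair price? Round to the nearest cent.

€48,446.43

Periodic rate i = 0.087/2 = 0.0435; n = 4 × 2 = 8 periods.
PV = 7300 × [1 − (1+0.0435)^(−8)] / 0.0435 = 7300 × 6.636497 = 48,446.4267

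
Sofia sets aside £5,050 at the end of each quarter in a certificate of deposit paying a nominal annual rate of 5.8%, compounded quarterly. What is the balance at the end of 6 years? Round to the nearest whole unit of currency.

£143,733

Periodic rate i = 0.058/4 = 0.0145; n = 6 × 4 = 24 periods.
Accumulation factor s(24|0.0145) = 28.461909; FV = 5050 × 28.461909 = 143,732.6413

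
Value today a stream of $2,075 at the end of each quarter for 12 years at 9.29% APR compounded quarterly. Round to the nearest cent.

Periodic rate i = 0.0929/4 = 0.023225; n = 12 × 4 = 48 periods.
PV = 2075 × [1 − (1+0.023225)^(−48)] / 0.023225 = 2075 × 28.753975 = 59,664.4980

$59,664.50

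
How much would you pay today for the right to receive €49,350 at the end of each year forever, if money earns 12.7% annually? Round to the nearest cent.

PV = C/r = 49350/0.127 = 388,582.6772

€388,582.68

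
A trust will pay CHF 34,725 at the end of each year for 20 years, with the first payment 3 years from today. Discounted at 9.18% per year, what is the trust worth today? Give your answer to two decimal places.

CHF 262,547.92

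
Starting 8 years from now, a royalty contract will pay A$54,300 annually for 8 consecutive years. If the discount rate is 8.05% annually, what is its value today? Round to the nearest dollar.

PV at t=7 (ordinary 8-year annuity): 54300 × a(8|0.0805) = 54300 × 5.735751 = 311,451.2749
Discount back 7 years: 311,451.2749 × (1+0.0805)^(−7) = 311,451.2749 × 0.581603 = 181,140.9806

A$181,141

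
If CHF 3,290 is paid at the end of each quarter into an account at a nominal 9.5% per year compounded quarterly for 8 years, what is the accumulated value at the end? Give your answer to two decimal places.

CHF 155,061.18

With 4 periods per year: i = 0.02375, n = 32.
FV = PMT · [(1+i)^n − 1] / i = 3290 · 47.131058 = 155,061.1814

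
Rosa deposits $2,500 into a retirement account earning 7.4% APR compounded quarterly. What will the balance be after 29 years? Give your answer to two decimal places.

i = 0.074/4 = 0.0185 per quarter; n = 29·4 = 116.
FV = 2,500 × (1 + 0.0185)^116 = 20,961.3802

$20,961.38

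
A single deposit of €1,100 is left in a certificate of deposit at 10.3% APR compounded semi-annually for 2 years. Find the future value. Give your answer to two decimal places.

€1,344.71

i = 0.103/2 = 0.0515 per half-year; n = 2·2 = 4.
FV = PV·(1+i)^n = 1,100 × 1.222467 = 1,344.7136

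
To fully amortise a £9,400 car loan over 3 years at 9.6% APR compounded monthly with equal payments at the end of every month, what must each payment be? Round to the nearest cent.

i = 0.096/12 = 0.008 per month; n = 3·12 = 36.
Annuity-PV factor = 31.172346; PMT = 9400 / 31.172346 = 301.5493

£301.55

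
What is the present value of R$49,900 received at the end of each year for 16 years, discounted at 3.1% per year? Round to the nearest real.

R$622,034

Annuity factor a(16|0.031) = 12.465610; PV = 49900 × 12.465610 = 622,033.9253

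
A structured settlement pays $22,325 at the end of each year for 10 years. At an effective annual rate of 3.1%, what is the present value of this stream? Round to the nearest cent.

$189,468.58

PV = 22325 × [1 − (1+0.031)^(−10)] / 0.031 = 22325 × 8.486835 = 189,468.5815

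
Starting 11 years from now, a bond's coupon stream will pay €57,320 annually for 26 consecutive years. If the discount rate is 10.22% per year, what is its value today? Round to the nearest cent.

€195,074.48

PV at t=10 (ordinary 26-year annuity): 57320 × a(26|0.1022) = 57320 × 9.005303 = 516,183.9838
PV₀ = 516,183.9838 / (1+0.1022)^10 = 516,183.9838 / 2.646087 = 195,074.4801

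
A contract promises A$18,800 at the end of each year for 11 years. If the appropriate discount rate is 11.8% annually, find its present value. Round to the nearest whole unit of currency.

A$112,611

PV = PMT · [1 − (1+i)^(−n)] / i = 18800 · 5.989967 = 112,611.3740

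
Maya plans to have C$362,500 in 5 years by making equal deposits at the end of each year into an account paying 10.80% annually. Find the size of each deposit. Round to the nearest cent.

PMT = 362500 / ( [(1+0.108)^5 − 1] / 0.108 ) = 362500 / 6.203075 = 58,438.7619

C$58,438.76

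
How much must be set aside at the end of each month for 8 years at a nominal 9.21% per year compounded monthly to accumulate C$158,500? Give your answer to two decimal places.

C$1,122.87

With 12 periods per year: i = 0.007675, n = 96.
FV-annuity factor = 141.155738; PMT = 158500 / 141.155738 = 1,122.8732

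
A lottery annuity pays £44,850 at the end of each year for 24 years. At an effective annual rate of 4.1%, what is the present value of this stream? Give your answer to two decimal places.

PV = 44850 × [1 − (1+0.041)^(−24)] / 0.041 = 44850 × 15.092049 = 676,878.4075

£676,878.41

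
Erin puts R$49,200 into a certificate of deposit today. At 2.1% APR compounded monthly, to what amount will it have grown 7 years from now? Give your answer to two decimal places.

With 12 periods per year: i = 0.00175, n = 84.
49,200 × (1+0.00175)^84 = 49,200 × 1.158205 = 56,983.6935

R$56,983.69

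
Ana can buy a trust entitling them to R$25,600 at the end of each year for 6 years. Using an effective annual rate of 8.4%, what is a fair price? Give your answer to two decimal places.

PV = PMT · [1 − (1+i)^(−n)] / i = 25600 · 4.567314 = 116,923.2428

R$116,923.24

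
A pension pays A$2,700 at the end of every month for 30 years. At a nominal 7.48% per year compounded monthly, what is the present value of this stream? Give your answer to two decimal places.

With 12 periods per year: i = 0.00623333, n = 360.
Annuity factor a(360|0.00623333) = 143.298191; PV = 2700 × 143.298191 = 386,905.1161

A$386,905.12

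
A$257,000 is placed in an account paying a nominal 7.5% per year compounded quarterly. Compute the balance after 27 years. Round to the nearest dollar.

A$1,910,893

Periodic rate i = 0.075/4 = 0.01875; n = 27 × 4 = 108 periods.
FV = PV·(1+i)^n = 257,000 × 7.435380 = 1,910,892.5714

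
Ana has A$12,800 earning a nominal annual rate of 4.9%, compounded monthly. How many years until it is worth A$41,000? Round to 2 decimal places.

Periodic rate i = 0.049/12 = 0.00408333.
(1+i)^n = 41000/12800 = 3.20312, so n = ln 3.20312 / ln 1.00408 = 285.6740 months
= 285.6740/12 years

23.81 years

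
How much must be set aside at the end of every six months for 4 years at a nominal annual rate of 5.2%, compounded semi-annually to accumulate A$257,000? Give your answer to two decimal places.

A$29,314.10

With 2 periods per year: i = 0.026, n = 8.
PMT = 257000 / ( [(1+0.026)^8 − 1] / 0.026 ) = 257000 / 8.767112 = 29,314.0994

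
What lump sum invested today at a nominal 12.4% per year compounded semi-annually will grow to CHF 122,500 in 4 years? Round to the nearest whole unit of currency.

CHF 75,708

With 2 periods per year: i = 0.062, n = 8.
PV = 122,500 / (1 + 0.062)^8 = 122,500 / 1.618066 = 75,707.6830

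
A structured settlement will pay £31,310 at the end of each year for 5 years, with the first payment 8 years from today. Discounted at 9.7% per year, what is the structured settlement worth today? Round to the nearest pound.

PV at t=7 (ordinary 5-year annuity): 31310 × a(5|0.097) = 31310 × 3.820019 = 119,604.7966
PV₀ = 119,604.7966 / (1+0.097)^7 = 119,604.7966 / 1.911817 = 62,560.7871

£62,561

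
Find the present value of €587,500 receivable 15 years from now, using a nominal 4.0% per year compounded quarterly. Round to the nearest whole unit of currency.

€323,389

Periodic rate i = 0.04/4 = 0.01; n = 15 × 4 = 60 periods.
PV = 587,500 / (1 + 0.01)^60 = 587,500 / 1.816697 = 323,389.1494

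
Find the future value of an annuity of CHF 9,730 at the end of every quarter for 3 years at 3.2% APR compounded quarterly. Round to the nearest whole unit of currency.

CHF 122,037

Periodic rate i = 0.032/4 = 0.008; n = 3 × 4 = 12 periods.
Accumulation factor s(12|0.008) = 12.542337; FV = 9730 × 12.542337 = 122,036.9362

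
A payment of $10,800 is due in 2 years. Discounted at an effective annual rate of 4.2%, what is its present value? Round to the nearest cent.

$9,946.91

Discount factor = (1+0.042)^(−2) = 0.921010; PV = 10,800 × 0.921010 = 9,946.9130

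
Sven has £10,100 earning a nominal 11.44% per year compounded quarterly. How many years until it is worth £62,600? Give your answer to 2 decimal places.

Periodic rate i = 0.1144/4 = 0.0286.
n = ln(62600/10100) / ln(1+0.0286) = ln(6.19802) / 0.028199 = 64.6921 quarters
= 64.6921/4 years

16.17 years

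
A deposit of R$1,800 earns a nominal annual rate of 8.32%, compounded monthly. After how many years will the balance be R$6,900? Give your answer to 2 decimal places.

16.21 years

Periodic rate i = 0.0832/12 = 0.00693333.
(1+i)^n = 6900/1800 = 3.83333, so n = ln 3.83333 / ln 1.00693 = 194.4790 months
= 194.4790/12 years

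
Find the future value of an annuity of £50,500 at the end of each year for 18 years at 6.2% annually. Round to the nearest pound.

FV = 50500 × [(1+0.062)^18 − 1] / 0.062 = 50500 × 31.497571 = 1,590,627.3538

£1,590,627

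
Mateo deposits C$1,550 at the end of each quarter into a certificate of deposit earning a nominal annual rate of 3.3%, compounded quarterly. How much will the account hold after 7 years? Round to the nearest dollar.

i = 0.033/4 = 0.00825 per quarter; n = 7·4 = 28.
FV = 1550 × [(1+0.00825)^28 − 1] / 0.00825 = 1550 × 31.353440 = 48,597.8318

C$48,598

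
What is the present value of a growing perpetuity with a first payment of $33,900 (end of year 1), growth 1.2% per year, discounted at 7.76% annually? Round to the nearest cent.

PV = PMT / (i − g) = 33900 / (0.0776 − 0.012) = 33900 / 0.065600 = 516,768.2927

$516,768.29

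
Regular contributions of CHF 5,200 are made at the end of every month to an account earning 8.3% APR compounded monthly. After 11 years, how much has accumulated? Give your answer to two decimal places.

CHF 1,115,657.39

Periodic rate i = 0.083/12 = 0.00691667; n = 11 × 12 = 132 periods.
Accumulation factor s(132|0.00691667) = 214.549499; FV = 5200 × 214.549499 = 1,115,657.3926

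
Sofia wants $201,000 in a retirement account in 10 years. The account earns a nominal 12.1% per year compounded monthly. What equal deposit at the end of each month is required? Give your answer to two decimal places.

With 12 periods per year: i = 0.0100833, n = 120.
PMT = 201000 / ( [(1+0.0100833)^120 − 1] / 0.0100833 ) = 201000 / 231.394208 = 868.6475

$868.65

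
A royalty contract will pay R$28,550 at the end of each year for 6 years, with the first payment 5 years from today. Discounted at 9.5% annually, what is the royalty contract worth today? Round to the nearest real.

PV at t=4 (ordinary 6-year annuity): 28550 × a(6|0.095) = 28550 × 4.419825 = 126,186.0145
PV₀ = 126,186.0145 / (1+0.095)^4 = 126,186.0145 / 1.437661 = 87,771.7479

R$87,772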